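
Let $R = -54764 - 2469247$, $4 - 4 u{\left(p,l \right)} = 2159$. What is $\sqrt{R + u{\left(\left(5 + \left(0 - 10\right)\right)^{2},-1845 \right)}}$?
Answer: $\frac{i \sqrt{10098199}}{2} \approx 1588.9 i$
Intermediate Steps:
$u{\left(p,l \right)} = - \frac{2155}{4}$ ($u{\left(p,l \right)} = 1 - \frac{2159}{4} = - \frac{2155}{4}$)
$R = -2524011$ ($R = -54764 - 2469247 = -2524011$)
$\sqrt{R + u{\left(\left(5 + \left(0 - 10\right)\right)^{2},-1845 \right)}} = \sqrt{-2524011 - \frac{2155}{4}} = \sqrt{- \frac{10098199}{4}} = \frac{i \sqrt{10098199}}{2}$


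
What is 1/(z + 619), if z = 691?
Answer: 1/1310 ≈ 0.00076336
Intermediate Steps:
1/(z + 619) = 1/(691 + 619) = 1/1310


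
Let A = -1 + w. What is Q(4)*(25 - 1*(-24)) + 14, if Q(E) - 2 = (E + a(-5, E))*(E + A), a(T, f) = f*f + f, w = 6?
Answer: 10696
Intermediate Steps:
a(T, f) = f + f² (a(T, f) = f² + f = f + f²)
A = 5 (A = -1 + 6 = 5)
Q(E) = 2 + (5 + E)*(E + E*(1 + E)) (Q(E) = 2 + (E + E*(1 + E))*(E + 5) = 2 + (E + E*(1 + E))*(5 + E) = 2 + (5 + E)*(E + E*(1 + E)))
Q(4)*(25 - 1*(-24)) + 14 = (2 + 4³ + 7*4² + 10*4)*(25 - 1*(-24)) + 14 = (2 + 64 + 7*16 + 40)*(25 + 24) + 14 = (2 + 64 + 112 + 40)*49 + 14 = 218*49 + 14 = 10682 + 14 = 10696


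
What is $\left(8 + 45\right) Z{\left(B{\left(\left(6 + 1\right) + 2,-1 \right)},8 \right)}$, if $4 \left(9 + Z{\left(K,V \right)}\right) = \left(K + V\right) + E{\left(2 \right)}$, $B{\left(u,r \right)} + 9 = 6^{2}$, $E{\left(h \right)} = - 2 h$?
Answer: $- \frac{265}{4} \approx -66.25$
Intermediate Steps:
$B{\left(u,r \right)} = 27$ ($B{\left(u,r \right)} = -9 + 6^{2} = -9 + 36 = 27$)
$Z{\left(K,V \right)} = -10 + \frac{K}{4} + \frac{V}{4}$ ($Z{\left(K,V \right)} = -9 + \frac{\left(K + V\right) - 4}{4} = -9 + \frac{-4 + K + V}{4} = -9 + \left(-1 + \frac{K}{4} + \frac{V}{4}\right) = -10 + \frac{K}{4} + \frac{V}{4}$)
$\left(8 + 45\right) Z{\left(B{\left(\left(6 + 1\right) + 2,-1 \right)},8 \right)} = \left(8 + 45\right) \left(-10 + \frac{1}{4} \cdot 27 + \frac{1}{4} \cdot 8\right) = 53 \left(-10 + \frac{27}{4} + 2\right) = 53 \left(- \frac{5}{4}\right) = - \frac{265}{4}$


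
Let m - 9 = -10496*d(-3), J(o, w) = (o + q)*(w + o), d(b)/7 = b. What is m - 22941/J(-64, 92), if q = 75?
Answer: 67867959/308 ≈ 2.2035e+5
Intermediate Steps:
d(b) = 7*b
J(o, w) = (75 + o)*(o + w) (J(o, w) = (o + 75)*(w + o) = (75 + o)*(o + w))
m = 220425 (m = 9 - 73472*(-3) = 9 - 10496*(-21) = 9 + 220416 = 220425)
m - 22941/J(-64, 92) = 220425 - 22941/((-64)**2 + 75*(-64) + 75*92 - 64*92) = 220425 - 22941/(4096 - 4800 + 6900 - 5888) = 220425 - 22941/308 = 67867959/308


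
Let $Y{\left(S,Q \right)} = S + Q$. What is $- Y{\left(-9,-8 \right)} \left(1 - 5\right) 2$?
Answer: $-136$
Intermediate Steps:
$Y{\left(S,Q \right)} = Q + S$
$- Y{\left(-9,-8 \right)} \left(1 - 5\right) 2 = - (-8 - 9) \left(1 - 5\right) 2 = \left(-1\right) \left(-17\right) \left(\left(-4\right) 2\right) = 17 \left(-8\right) = -136$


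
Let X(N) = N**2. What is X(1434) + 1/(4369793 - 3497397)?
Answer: 1793956748977/872396 ≈ 2.0564e+6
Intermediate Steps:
X(1434) + 1/(4369793 - 3497397) = 1434**2 + 1/(4369793 - 3497397) = 2056356 + 1/872396 = 1793956748977/872396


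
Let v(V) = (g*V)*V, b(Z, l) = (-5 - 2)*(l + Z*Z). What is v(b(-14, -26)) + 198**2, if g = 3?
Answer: 4287504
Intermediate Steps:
b(Z, l) = -7*l - 7*Z**2 (b(Z, l) = -7*(l + Z**2) = -7*l - 7*Z**2)
v(V) = 3*V**2 (v(V) = (3*V)*V = 3*V**2)
v(b(-14, -26)) + 198**2 = 3*(-7*(-26) - 7*(-14)**2)**2 + 198**2 = 3*(182 - 7*196)**2 + 39204 = 3*(182 - 1372)**2 + 39204 = 3*(-1190)**2 + 39204 = 3*1416100 + 39204 = 4248300 + 39204 = 4287504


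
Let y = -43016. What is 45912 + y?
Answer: 2896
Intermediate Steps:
45912 + y = 45912 - 43016 = 2896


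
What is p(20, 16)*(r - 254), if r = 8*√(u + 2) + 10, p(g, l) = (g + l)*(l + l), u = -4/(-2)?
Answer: -262656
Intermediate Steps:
u = 2 (u = -4*(-½) = 2)
p(g, l) = 2*l*(g + l) (p(g, l) = (g + l)*(2*l) = 2*l*(g + l))
r = 26 (r = 8*√(2 + 2) + 10 = 8*√4 + 10 = 8*2 + 10 = 16 + 10 = 26)
p(20, 16)*(r - 254) = (2*16*(20 + 16))*(26 - 254) = (2*16*36)*(-228) = 1152*(-228) = -262656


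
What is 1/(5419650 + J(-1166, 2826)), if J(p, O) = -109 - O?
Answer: 1/5416715 ≈ 1.8461e-7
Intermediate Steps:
1/(5419650 + J(-1166, 2826)) = 1/(5419650 + (-109 - 1*2826)) = 1/(5419650 + (-109 - 2826)) = 1/(5419650 - 2935) = 1/5416715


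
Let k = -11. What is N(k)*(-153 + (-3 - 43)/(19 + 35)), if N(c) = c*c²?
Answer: 5528974/27 ≈ 2.0478e+5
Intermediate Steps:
N(c) = c³
N(k)*(-153 + (-3 - 43)/(19 + 35)) = (-11)³*(-153 + (-3 - 43)/(19 + 35)) = -1331*(-153 - 46/54) = -1331*(-153 - 46*1/54) = -1331*(-153 - 23/27) = -1331*(-4154/27) = 5528974/27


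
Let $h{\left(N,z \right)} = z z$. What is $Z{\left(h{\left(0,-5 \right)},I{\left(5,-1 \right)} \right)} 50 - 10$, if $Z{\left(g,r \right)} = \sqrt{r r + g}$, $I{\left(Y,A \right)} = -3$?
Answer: $-10 + 50 \sqrt{34} \approx 281.55$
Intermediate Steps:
$h{\left(N,z \right)} = z^{2}$
$Z{\left(g,r \right)} = \sqrt{g + r^{2}}$ ($Z{\left(g,r \right)} = \sqrt{r^{2} + g} = \sqrt{g + r^{2}}$)
$Z{\left(h{\left(0,-5 \right)},I{\left(5,-1 \right)} \right)} 50 - 10 = \sqrt{\left(-5\right)^{2} + \left(-3\right)^{2}} \cdot 50 - 10 = \sqrt{25 + 9} \cdot 50 - 10 = \sqrt{34} \cdot 50 - 10 = 50 \sqrt{34} - 10 = -10 + 50 \sqrt{34}$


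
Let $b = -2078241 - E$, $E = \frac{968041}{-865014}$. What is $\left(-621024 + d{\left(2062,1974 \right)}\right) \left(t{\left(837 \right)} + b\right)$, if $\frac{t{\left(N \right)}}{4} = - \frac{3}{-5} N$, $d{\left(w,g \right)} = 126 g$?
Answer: $\frac{111439873484618090}{144169} \approx 7.7298 \cdot 10^{11}$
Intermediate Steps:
$E = - \frac{968041}{865014}$ ($E = 968041 \left(- \frac{1}{865014}\right) = - \frac{968041}{865014} \approx -1.1191$)
$t{\left(N \right)} = \frac{12 N}{5}$ ($t{\left(N \right)} = 4 - \frac{3}{-5} N = 4 \left(-3\right) \left(- \frac{1}{5}\right) N = 4 \frac{3 N}{5} = \frac{12 N}{5}$)
$b = - \frac{1797706592333}{865014}$ ($b = -2078241 - - \frac{968041}{865014} = -2078241 + \frac{968041}{865014} = - \frac{1797706592333}{865014} \approx -2.0782 \cdot 10^{6}$)
$\left(-621024 + d{\left(2062,1974 \right)}\right) \left(t{\left(837 \right)} + b\right) = \left(-621024 + 126 \cdot 1974\right) \left(\frac{12}{5} \cdot 837 - \frac{1797706592333}{865014}\right) = \left(-621024 + 248724\right) \left(\frac{10044}{5} - \frac{1797706592333}{865014}\right) = \left(-372300\right) \left(- \frac{8979844761049}{4325070}\right) = \frac{111439873484618090}{144169}$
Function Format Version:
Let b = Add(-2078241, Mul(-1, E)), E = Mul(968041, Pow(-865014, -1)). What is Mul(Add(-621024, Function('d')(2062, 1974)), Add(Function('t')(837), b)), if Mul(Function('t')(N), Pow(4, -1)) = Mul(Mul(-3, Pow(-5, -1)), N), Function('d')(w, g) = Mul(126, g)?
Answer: Rational(111439873484618090, 144169) ≈ 7.7298e+11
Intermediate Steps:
E = Rational(-968041, 865014) (E = Mul(968041, Rational(-1, 865014)) = Rational(-968041, 865014) ≈ -1.1191)
Function('t')(N) = Mul(Rational(12, 5), N) (Function('t')(N) = Mul(4, Mul(Mul(-3, Pow(-5, -1)), N)) = Mul(4, Mul(Mul(-3, Rational(-1, 5)), N)) = Mul(4, Mul(Rational(3, 5), N)) = Mul(Rational(12, 5), N))
b = Rational(-1797706592333, 865014) (b = Add(-2078241, Mul(-1, Rational(-968041, 865014))) = Add(-2078241, Rational(968041, 865014)) = Rational(-1797706592333, 865014) ≈ -2.0782e+6)
Mul(Add(-621024, Function('d')(2062, 1974)), Add(Function('t')(837), b)) = Mul(Add(-621024, Mul(126, 1974)), Add(Mul(Rational(12, 5), 837), Rational(-1797706592333, 865014))) = Mul(Add(-621024, 248724), Add(Rational(10044, 5), Rational(-1797706592333, 865014))) = Mul(-372300, Rational(-8979844761049, 4325070)) = Rational(111439873484618090, 144169)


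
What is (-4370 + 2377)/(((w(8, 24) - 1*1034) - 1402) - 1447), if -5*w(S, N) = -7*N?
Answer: 9965/19247 ≈ 0.51774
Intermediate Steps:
w(S, N) = 7*N/5 (w(S, N) = -(-7)*N/5 = 7*N/5)
(-4370 + 2377)/(((w(8, 24) - 1*1034) - 1402) - 1447) = (-4370 + 2377)/((((7/5)*24 - 1*1034) - 1402) - 1447) = -1993/(((168/5 - 1034) - 1402) - 1447) = -1993/((-5002/5 - 1402) - 1447) = -1993/(-12012/5 - 1447) = -1993/(-19247/5) = -1993*(-5/19247) = 9965/19247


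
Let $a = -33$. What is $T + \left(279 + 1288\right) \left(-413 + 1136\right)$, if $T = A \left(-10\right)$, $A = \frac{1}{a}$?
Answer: $\frac{37387063}{33} \approx 1.1329 \cdot 10^{6}$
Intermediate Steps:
$A = - \frac{1}{33}$ ($A = \frac{1}{-33} = - \frac{1}{33} \approx -0.030303$)
$T = \frac{10}{33}$ ($T = \left(- \frac{1}{33}\right) \left(-10\right) = \frac{10}{33} \approx 0.30303$)
$T + \left(279 + 1288\right) \left(-413 + 1136\right) = \frac{10}{33} + \left(279 + 1288\right) \left(-413 + 1136\right) = \frac{10}{33} + 1567 \cdot 723 = \frac{10}{33} + 1132941 = \frac{37387063}{33}$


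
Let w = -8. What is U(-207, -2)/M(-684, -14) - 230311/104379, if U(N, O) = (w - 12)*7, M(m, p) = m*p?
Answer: -26429419/11899206 ≈ -2.2211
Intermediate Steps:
U(N, O) = -140 (U(N, O) = (-8 - 12)*7 = -20*7 = -140)
U(-207, -2)/M(-684, -14) - 230311/104379 = -140/((-684*(-14))) - 230311/104379 = -140/9576 - 230311*1/104379 = -140*1/9576 - 230311/104379 = -5/342 - 230311/104379 = -26429419/11899206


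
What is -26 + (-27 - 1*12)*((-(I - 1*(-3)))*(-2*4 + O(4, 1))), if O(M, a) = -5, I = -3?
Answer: -26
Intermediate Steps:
-26 + (-27 - 1*12)*((-(I - 1*(-3)))*(-2*4 + O(4, 1))) = -26 + (-27 - 1*12)*((-(-3 - 1*(-3)))*(-2*4 - 5)) = -26 + (-27 - 12)*((-(-3 + 3))*(-8 - 5)) = -26 - 39*(-1*0)*(-13) = -26 - 0*(-13) = -26 - 39*0 = -26 + 0 = -26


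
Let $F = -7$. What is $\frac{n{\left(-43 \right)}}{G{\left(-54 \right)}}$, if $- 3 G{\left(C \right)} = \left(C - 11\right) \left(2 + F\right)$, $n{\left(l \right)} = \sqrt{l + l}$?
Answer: $- \frac{3 i \sqrt{86}}{325} \approx - 0.085603 i$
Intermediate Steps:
$n{\left(l \right)} = \sqrt{2} \sqrt{l}$ ($n{\left(l \right)} = \sqrt{2 l} = \sqrt{2} \sqrt{l}$)
$G{\left(C \right)} = - \frac{55}{3} + \frac{5 C}{3}$ ($G{\left(C \right)} = - \frac{\left(C - 11\right) \left(2 - 7\right)}{3} = - \frac{\left(-11 + C\right) \left(-5\right)}{3} = - \frac{55 - 5 C}{3} = - \frac{55}{3} + \frac{5 C}{3}$)
$\frac{n{\left(-43 \right)}}{G{\left(-54 \right)}} = \frac{\sqrt{2} \sqrt{-43}}{- \frac{55}{3} + \frac{5}{3} \left(-54\right)} = \frac{\sqrt{2} i \sqrt{43}}{- \frac{55}{3} - 90} = \frac{i \sqrt{86}}{- \frac{325}{3}} = i \sqrt{86} \left(- \frac{3}{325}\right) = - \frac{3 i \sqrt{86}}{325}$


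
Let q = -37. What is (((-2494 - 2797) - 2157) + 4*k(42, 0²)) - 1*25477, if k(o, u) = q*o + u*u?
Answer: -39141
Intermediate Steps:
k(o, u) = u² - 37*o (k(o, u) = -37*o + u*u = -37*o + u² = u² - 37*o)
(((-2494 - 2797) - 2157) + 4*k(42, 0²)) - 1*25477 = (((-2494 - 2797) - 2157) + 4*((0²)² - 37*42)) - 1*25477 = ((-5291 - 2157) + 4*(0² - 1554)) - 25477 = (-7448 + 4*(0 - 1554)) - 25477 = (-7448 + 4*(-1554)) - 25477 = (-7448 - 6216) - 25477 = -13664 - 25477 = -39141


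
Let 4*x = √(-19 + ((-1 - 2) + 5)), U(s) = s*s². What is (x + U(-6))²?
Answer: (-864 + I*√17)²/16 ≈ 46655.0 - 445.3*I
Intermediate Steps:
U(s) = s³
x = I*√17/4 (x = √(-19 + ((-1 - 2) + 5))/4 = √(-19 + (-3 + 5))/4 = √(-19 + 2)/4 = √(-17)/4 = (I*√17)/4 = I*√17/4 ≈ 1.0308*I)
(x + U(-6))² = (I*√17/4 + (-6)³)² = (I*√17/4 - 216)² = (-216 + I*√17/4)²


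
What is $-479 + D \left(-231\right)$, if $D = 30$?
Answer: $-7409$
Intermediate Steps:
$-479 + D \left(-231\right) = -479 + 30 \left(-231\right) = -479 - 6930 = -7409$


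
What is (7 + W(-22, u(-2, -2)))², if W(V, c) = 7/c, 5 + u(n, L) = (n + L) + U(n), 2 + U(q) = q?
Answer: 7056/169 ≈ 41.751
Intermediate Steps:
U(q) = -2 + q
u(n, L) = -7 + L + 2*n (u(n, L) = -5 + ((n + L) + (-2 + n)) = -5 + ((L + n) + (-2 + n)) = -5 + (-2 + L + 2*n) = -7 + L + 2*n)
(7 + W(-22, u(-2, -2)))² = (7 + 7/(-7 - 2 + 2*(-2)))² = (7 + 7/(-7 - 2 - 4))² = (7 + 7/(-13))² = (7 + 7*(-1/13))² = (7 - 7/13)² = (84/13)² = 7056/169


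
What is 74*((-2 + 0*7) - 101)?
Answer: -7622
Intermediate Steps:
74*((-2 + 0*7) - 101) = 74*((-2 + 0) - 101) = 74*(-2 - 101) = 74*(-103) = -7622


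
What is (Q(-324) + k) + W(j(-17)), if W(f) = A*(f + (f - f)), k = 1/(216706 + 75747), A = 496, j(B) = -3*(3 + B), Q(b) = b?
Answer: 5997626125/292453 ≈ 20508.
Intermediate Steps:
j(B) = -9 - 3*B
k = 1/292453 ≈ 3.4194e-6
W(f) = 496*f (W(f) = 496*(f + (f - f)) = 496*(f + 0) = 496*f)
(Q(-324) + k) + W(j(-17)) = (-324 + 1/292453) + 496*(-9 - 3*(-17)) = -94754771/292453 + 496*(-9 + 51) = -94754771/292453 + 496*42 = -94754771/292453 + 20832 = 5997626125/292453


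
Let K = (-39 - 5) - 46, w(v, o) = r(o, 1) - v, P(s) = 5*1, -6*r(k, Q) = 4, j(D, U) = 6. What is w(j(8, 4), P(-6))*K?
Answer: 600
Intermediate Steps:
r(k, Q) = -⅔ (r(k, Q) = -⅙*4 = -⅔)
P(s) = 5
w(v, o) = -⅔ - v
K = -90 (K = -44 - 46 = -90)
w(j(8, 4), P(-6))*K = (-⅔ - 1*6)*(-90) = (-⅔ - 6)*(-90) = -20/3*(-90) = 600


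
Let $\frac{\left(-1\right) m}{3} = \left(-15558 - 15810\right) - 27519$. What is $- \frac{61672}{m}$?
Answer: $- \frac{61672}{176661} \approx -0.3491$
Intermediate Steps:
$m = 176661$ ($m = - 3 \left(\left(-15558 - 15810\right) - 27519\right) = - 3 \left(-31368 - 27519\right) = \left(-3\right) \left(-58887\right) = 176661$)
$- \frac{61672}{m} = - \frac{61672}{176661}$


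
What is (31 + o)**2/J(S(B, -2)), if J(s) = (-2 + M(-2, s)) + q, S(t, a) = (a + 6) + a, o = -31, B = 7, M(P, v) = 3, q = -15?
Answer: 0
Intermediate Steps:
S(t, a) = 6 + 2*a (S(t, a) = (6 + a) + a = 6 + 2*a)
J(s) = -14 (J(s) = (-2 + 3) - 15 = 1 - 15 = -14)
(31 + o)**2/J(S(B, -2)) = (31 - 31)**2/(-14) = 0**2*(-1/14) = 0*(-1/14) = 0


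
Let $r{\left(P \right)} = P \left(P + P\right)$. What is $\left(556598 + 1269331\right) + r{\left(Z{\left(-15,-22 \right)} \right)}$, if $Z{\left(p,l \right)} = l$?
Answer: $1826897$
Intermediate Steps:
$r{\left(P \right)} = 2 P^{2}$ ($r{\left(P \right)} = P 2 P = 2 P^{2}$)
$\left(556598 + 1269331\right) + r{\left(Z{\left(-15,-22 \right)} \right)} = \left(556598 + 1269331\right) + 2 \left(-22\right)^{2} = 1825929 + 2 \cdot 484 = 1825929 + 968 = 1826897$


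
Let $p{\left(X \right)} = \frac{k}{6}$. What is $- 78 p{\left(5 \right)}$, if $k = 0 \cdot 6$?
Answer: $0$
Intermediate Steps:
$k = 0$
$p{\left(X \right)} = 0$ ($p{\left(X \right)} = \frac{0}{6} = 0 \cdot \frac{1}{6} = 0$)
$- 78 p{\left(5 \right)} = \left(-78\right) 0 = 0$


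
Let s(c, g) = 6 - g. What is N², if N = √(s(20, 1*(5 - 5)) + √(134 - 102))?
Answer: 6 + 4*√2 ≈ 11.657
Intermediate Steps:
N = √(6 + 4*√2) (N = √((6 - (5 - 5)) + √(134 - 102)) = √((6 - 0) + √32) = √((6 - 1*0) + 4*√2) = √((6 + 0) + 4*√2) = √(6 + 4*√2) ≈ 3.4142)
N² = (√(6 + 4*√2))² = 6 + 4*√2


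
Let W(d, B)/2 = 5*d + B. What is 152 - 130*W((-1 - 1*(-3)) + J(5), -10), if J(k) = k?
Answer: -6348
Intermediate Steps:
W(d, B) = 2*B + 10*d (W(d, B) = 2*(5*d + B) = 2*(B + 5*d) = 2*B + 10*d)
152 - 130*W((-1 - 1*(-3)) + J(5), -10) = 152 - 130*(2*(-10) + 10*((-1 - 1*(-3)) + 5)) = 152 - 130*(-20 + 10*((-1 + 3) + 5)) = 152 - 130*(-20 + 10*(2 + 5)) = 152 - 130*(-20 + 10*7) = 152 - 130*(-20 + 70) = 152 - 130*50 = 152 - 6500 = -6348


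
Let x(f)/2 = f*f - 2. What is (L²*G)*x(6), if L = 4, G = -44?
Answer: -47872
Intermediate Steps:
x(f) = -4 + 2*f² (x(f) = 2*(f*f - 2) = 2*(f² - 2) = 2*(-2 + f²) = -4 + 2*f²)
(L²*G)*x(6) = (4²*(-44))*(-4 + 2*6²) = (16*(-44))*(-4 + 2*36) = -704*(-4 + 72) = -704*68 = -47872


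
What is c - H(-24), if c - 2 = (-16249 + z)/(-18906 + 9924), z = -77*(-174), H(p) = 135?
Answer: -1191755/8982 ≈ -132.68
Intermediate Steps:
z = 13398
c = 20815/8982 (c = 2 + (-16249 + 13398)/(-18906 + 9924) = 2 - 2851/(-8982) = 2 - 2851*(-1/8982) = 2 + 2851/8982 = 20815/8982 ≈ 2.3174)
c - H(-24) = 20815/8982 - 1*135 = 20815/8982 - 135 = -1191755/8982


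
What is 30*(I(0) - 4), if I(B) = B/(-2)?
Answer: -120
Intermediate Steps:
I(B) = -B/2 (I(B) = B*(-½) = -B/2)
30*(I(0) - 4) = 30*(-½*0 - 4) = 30*(0 - 4) = 30*(-4) = -120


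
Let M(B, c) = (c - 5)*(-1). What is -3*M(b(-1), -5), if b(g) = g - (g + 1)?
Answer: -30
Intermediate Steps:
b(g) = -1 (b(g) = g - (1 + g) = g + (-1 - g) = -1)
M(B, c) = 5 - c (M(B, c) = (-5 + c)*(-1) = 5 - c)
-3*M(b(-1), -5) = -3*(5 - 1*(-5)) = -3*(5 + 5) = -3*10 = -30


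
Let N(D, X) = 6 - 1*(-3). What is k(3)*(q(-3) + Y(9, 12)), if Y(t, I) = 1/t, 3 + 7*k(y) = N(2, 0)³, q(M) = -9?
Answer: -19360/21 ≈ -921.90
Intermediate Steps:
N(D, X) = 9 (N(D, X) = 6 + 3 = 9)
k(y) = 726/7 (k(y) = -3/7 + (⅐)*9³ = -3/7 + (⅐)*729 = -3/7 + 729/7 = 726/7)
k(3)*(q(-3) + Y(9, 12)) = 726*(-9 + 1/9)/7 = 726*(-9 + ⅑)/7 = (726/7)*(-80/9) = -19360/21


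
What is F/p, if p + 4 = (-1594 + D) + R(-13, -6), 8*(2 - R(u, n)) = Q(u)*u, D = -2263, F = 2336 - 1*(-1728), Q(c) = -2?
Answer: -16256/15449 ≈ -1.0522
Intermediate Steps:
F = 4064 (F = 2336 + 1728 = 4064)
R(u, n) = 2 + u/4 (R(u, n) = 2 - (-1)*u/4 = 2 + u/4)
p = -15449/4 (p = -4 + ((-1594 - 2263) + (2 + (¼)*(-13))) = -4 + (-3857 + (2 - 13/4)) = -4 + (-3857 - 5/4) = -4 - 15433/4 = -15449/4 ≈ -3862.3)
F/p = 4064/(-15449/4) = 4064*(-4/15449) = -16256/15449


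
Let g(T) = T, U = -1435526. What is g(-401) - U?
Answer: 1435125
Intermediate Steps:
g(-401) - U = -401 - 1*(-1435526) = -401 + 1435526 = 1435125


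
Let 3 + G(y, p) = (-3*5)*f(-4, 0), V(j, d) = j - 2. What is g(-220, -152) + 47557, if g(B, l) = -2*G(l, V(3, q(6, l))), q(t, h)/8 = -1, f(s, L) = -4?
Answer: 47443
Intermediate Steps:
q(t, h) = -8 (q(t, h) = 8*(-1) = -8)
V(j, d) = -2 + j
G(y, p) = 57 (G(y, p) = -3 - 3*5*(-4) = -3 - 15*(-4) = -3 + 60 = 57)
g(B, l) = -114 (g(B, l) = -2*57 = -114)
g(-220, -152) + 47557 = -114 + 47557 = 47443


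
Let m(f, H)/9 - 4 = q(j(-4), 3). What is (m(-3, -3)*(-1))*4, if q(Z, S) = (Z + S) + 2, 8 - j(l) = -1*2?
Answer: -684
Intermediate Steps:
j(l) = 10 (j(l) = 8 - (-1)*2 = 8 - 1*(-2) = 8 + 2 = 10)
q(Z, S) = 2 + S + Z (q(Z, S) = (S + Z) + 2 = 2 + S + Z)
m(f, H) = 171 (m(f, H) = 36 + 9*(2 + 3 + 10) = 36 + 9*15 = 36 + 135 = 171)
(m(-3, -3)*(-1))*4 = (171*(-1))*4 = -171*4 = -684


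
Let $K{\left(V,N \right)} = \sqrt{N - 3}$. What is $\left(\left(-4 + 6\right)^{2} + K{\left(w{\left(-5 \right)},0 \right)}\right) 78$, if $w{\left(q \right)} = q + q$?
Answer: $312 + 78 i \sqrt{3} \approx 312.0 + 135.1 i$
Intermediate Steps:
$w{\left(q \right)} = 2 q$
$K{\left(V,N \right)} = \sqrt{-3 + N}$
$\left(\left(-4 + 6\right)^{2} + K{\left(w{\left(-5 \right)},0 \right)}\right) 78 = \left(\left(-4 + 6\right)^{2} + \sqrt{-3 + 0}\right) 78 = \left(2^{2} + \sqrt{-3}\right) 78 = \left(4 + i \sqrt{3}\right) 78 = 312 + 78 i \sqrt{3}$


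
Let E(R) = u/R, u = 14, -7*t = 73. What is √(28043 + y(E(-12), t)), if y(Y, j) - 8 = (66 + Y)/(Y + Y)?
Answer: 5*√219702/14 ≈ 167.40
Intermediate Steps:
t = -73/7 (t = -⅐*73 = -73/7 ≈ -10.429)
E(R) = 14/R
y(Y, j) = 8 + (66 + Y)/(2*Y) (y(Y, j) = 8 + (66 + Y)/(Y + Y) = 8 + (66 + Y)/((2*Y)) = 8 + (66 + Y)*(1/(2*Y)) = 8 + (66 + Y)/(2*Y))
√(28043 + y(E(-12), t)) = √(28043 + (17/2 + 33/((14/(-12))))) = √(28043 + (17/2 + 33/((14*(-1/12))))) = √(28043 + (17/2 + 33/(-7/6))) = √(28043 + (17/2 + 33*(-6/7))) = √(28043 + (17/2 - 198/7)) = √(28043 - 277/14) = √(392325/14) = 5*√219702/14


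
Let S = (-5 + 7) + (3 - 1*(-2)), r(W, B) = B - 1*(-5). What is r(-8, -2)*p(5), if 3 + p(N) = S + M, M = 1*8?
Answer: 36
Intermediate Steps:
r(W, B) = 5 + B (r(W, B) = B + 5 = 5 + B)
S = 7 (S = 2 + (3 + 2) = 2 + 5 = 7)
M = 8
p(N) = 12 (p(N) = -3 + (7 + 8) = -3 + 15 = 12)
r(-8, -2)*p(5) = (5 - 2)*12 = 3*12 = 36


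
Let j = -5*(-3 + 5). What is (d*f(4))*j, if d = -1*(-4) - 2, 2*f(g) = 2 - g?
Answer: 20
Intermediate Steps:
f(g) = 1 - g/2 (f(g) = (2 - g)/2 = 1 - g/2)
j = -10 (j = -5*2 = -10)
d = 2 (d = 4 - 2 = 2)
(d*f(4))*j = (2*(1 - 1/2*4))*(-10) = (2*(1 - 2))*(-10) = (2*(-1))*(-10) = -2*(-10) = 20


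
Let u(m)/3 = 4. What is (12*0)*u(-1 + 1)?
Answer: 0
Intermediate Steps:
u(m) = 12 (u(m) = 3*4 = 12)
(12*0)*u(-1 + 1) = (12*0)*12 = 0*12 = 0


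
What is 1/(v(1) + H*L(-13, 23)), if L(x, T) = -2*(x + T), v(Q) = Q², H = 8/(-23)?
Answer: 23/183 ≈ 0.12568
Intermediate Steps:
H = -8/23 (H = -1/23*8 = -8/23 ≈ -0.34783)
L(x, T) = -2*T - 2*x (L(x, T) = -2*(T + x) = -2*T - 2*x)
1/(v(1) + H*L(-13, 23)) = 1/(1² - 8*(-2*23 - 2*(-13))/23) = 1/(1 - 8*(-46 + 26)/23) = 1/(1 - 8/23*(-20)) = 1/(1 + 160/23) = 1/(183/23) = 23/183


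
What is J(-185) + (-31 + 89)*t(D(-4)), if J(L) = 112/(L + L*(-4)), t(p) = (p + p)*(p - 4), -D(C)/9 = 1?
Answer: 7532572/555 ≈ 13572.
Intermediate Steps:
D(C) = -9 (D(C) = -9*1 = -9)
t(p) = 2*p*(-4 + p) (t(p) = (2*p)*(-4 + p) = 2*p*(-4 + p))
J(L) = -112/(3*L) (J(L) = 112/(L - 4*L) = 112/((-3*L)) = 112*(-1/(3*L)) = -112/(3*L))
J(-185) + (-31 + 89)*t(D(-4)) = -112/3/(-185) + (-31 + 89)*(2*(-9)*(-4 - 9)) = -112/3*(-1/185) + 58*(2*(-9)*(-13)) = 112/555 + 58*234 = 112/555 + 13572 = 7532572/555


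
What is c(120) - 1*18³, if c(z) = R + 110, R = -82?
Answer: -5804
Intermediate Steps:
c(z) = 28 (c(z) = -82 + 110 = 28)
c(120) - 1*18³ = 28 - 1*18³ = 28 - 1*5832 = 28 - 5832 = -5804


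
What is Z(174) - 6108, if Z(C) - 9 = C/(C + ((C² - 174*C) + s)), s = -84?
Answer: -91456/15 ≈ -6097.1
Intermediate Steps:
Z(C) = 9 + C/(-84 + C² - 173*C) (Z(C) = 9 + C/(C + ((C² - 174*C) - 84)) = 9 + C/(C + (-84 + C² - 174*C)) = 9 + C/(-84 + C² - 173*C))
Z(174) - 6108 = (756 - 9*174² + 1556*174)/(84 - 1*174² + 173*174) - 6108 = (756 - 9*30276 + 270744)/(84 - 1*30276 + 30102) - 6108 = (756 - 272484 + 270744)/(84 - 30276 + 30102) - 6108 = -984/(-90) - 6108 = -1/90*(-984) - 6108 = 164/15 - 6108 = -91456/15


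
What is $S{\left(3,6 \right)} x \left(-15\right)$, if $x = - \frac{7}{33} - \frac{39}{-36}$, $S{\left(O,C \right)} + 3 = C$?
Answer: $- \frac{1725}{44} \approx -39.205$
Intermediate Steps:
$S{\left(O,C \right)} = -3 + C$
$x = \frac{115}{132}$ ($x = \left(-7\right) \frac{1}{33} - - \frac{13}{12} = - \frac{7}{33} + \frac{13}{12} = \frac{115}{132} \approx 0.87121$)
$S{\left(3,6 \right)} x \left(-15\right) = \left(-3 + 6\right) \frac{115}{132} \left(-15\right) = 3 \cdot \frac{115}{132} \left(-15\right) = \frac{115}{44} \left(-15\right) = - \frac{1725}{44}$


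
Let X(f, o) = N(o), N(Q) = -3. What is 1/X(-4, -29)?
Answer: -⅓ ≈ -0.33333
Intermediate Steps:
X(f, o) = -3
1/X(-4, -29) = 1/(-3) = -⅓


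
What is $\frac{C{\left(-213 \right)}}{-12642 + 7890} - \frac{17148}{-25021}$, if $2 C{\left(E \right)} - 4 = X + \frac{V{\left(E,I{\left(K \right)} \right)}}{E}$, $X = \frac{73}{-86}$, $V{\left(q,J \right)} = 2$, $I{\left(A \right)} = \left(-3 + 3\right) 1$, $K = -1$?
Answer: $\frac{2983928592685}{4356012779712} \approx 0.68501$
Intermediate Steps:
$I{\left(A \right)} = 0$ ($I{\left(A \right)} = 0 \cdot 1 = 0$)
$X = - \frac{73}{86}$ ($X = 73 \left(- \frac{1}{86}\right) = - \frac{73}{86} \approx -0.84884$)
$C{\left(E \right)} = \frac{271}{172} + \frac{1}{E}$ ($C{\left(E \right)} = 2 + \frac{- \frac{73}{86} + \frac{2}{E}}{2} = 2 - \left(\frac{73}{172} - \frac{1}{E}\right) = \frac{271}{172} + \frac{1}{E}$)
$\frac{C{\left(-213 \right)}}{-12642 + 7890} - \frac{17148}{-25021} = \frac{\frac{271}{172} + \frac{1}{-213}}{-12642 + 7890} - \frac{17148}{-25021} = \frac{\frac{271}{172} - \frac{1}{213}}{-4752} - - \frac{17148}{25021} = \frac{57551}{36636} \left(- \frac{1}{4752}\right) + \frac{17148}{25021} = - \frac{57551}{174094272} + \frac{17148}{25021} = \frac{2983928592685}{4356012779712}$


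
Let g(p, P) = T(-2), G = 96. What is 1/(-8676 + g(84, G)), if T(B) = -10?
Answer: -1/8686 ≈ -0.00011513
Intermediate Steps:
g(p, P) = -10
1/(-8676 + g(84, G)) = 1/(-8676 - 10) = 1/(-8686) = -1/8686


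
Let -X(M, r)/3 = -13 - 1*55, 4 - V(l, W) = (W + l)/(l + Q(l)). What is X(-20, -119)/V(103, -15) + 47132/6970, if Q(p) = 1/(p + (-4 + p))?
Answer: 4083742603/57025055 ≈ 71.613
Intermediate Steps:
Q(p) = 1/(-4 + 2*p)
V(l, W) = 4 - (W + l)/(l + 1/(2*(-2 + l)))
X(M, r) = 204 (X(M, r) = -3*(-13 - 1*55) = -3*(-13 - 55) = -3*(-68) = 204)
X(-20, -119)/V(103, -15) + 47132/6970 = 204/((2*(2 + (-2 + 103)*(-1*(-15) + 3*103))/(1 + 2*103*(-2 + 103)))) + 47132/6970 = 204/((2*(2 + 101*(15 + 309))/(1 + 2*103*101))) + 47132*(1/6970) = 204/((2*(2 + 101*324)/(1 + 20806))) + 23566/3485 = 204/((2*(2 + 32724)/20807)) + 23566/3485 = 204/((2*(1/20807)*32726)) + 23566/3485 = 204/(65452/20807) + 23566/3485 = 204*(20807/65452) + 23566/3485 = 1061157/16363 + 23566/3485 = 4083742603/57025055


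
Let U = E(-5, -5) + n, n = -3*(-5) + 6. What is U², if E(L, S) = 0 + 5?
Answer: 676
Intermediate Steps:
E(L, S) = 5
n = 21 (n = 15 + 6 = 21)
U = 26 (U = 5 + 21 = 26)
U² = 26² = 676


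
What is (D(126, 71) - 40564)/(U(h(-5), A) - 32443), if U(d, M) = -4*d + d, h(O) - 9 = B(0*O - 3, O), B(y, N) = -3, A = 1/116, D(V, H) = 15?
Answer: 40549/32461 ≈ 1.2492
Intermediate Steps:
A = 1/116 ≈ 0.0086207
h(O) = 6 (h(O) = 9 - 3 = 6)
U(d, M) = -3*d
(D(126, 71) - 40564)/(U(h(-5), A) - 32443) = (15 - 40564)/(-3*6 - 32443) = -40549/(-18 - 32443) = -40549/(-32461) = -40549*(-1/32461) = 40549/32461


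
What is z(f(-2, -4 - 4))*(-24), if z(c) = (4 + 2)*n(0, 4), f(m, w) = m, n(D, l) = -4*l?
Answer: 2304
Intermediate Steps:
z(c) = -96 (z(c) = (4 + 2)*(-4*4) = 6*(-16) = -96)
z(f(-2, -4 - 4))*(-24) = -96*(-24) = 2304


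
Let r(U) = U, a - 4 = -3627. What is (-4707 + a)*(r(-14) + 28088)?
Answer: -233856420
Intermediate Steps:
a = -3623 (a = 4 - 3627 = -3623)
(-4707 + a)*(r(-14) + 28088) = (-4707 - 3623)*(-14 + 28088) = -8330*28074 = -233856420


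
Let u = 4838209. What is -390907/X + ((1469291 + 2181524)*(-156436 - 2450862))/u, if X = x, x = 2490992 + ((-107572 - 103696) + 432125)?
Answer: -25813448859153377193/13120492238441 ≈ -1.9674e+6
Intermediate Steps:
x = 2711849 (x = 2490992 + (-211268 + 432125) = 2490992 + 220857 = 2711849)
X = 2711849
-390907/X + ((1469291 + 2181524)*(-156436 - 2450862))/u = -390907/2711849 + ((1469291 + 2181524)*(-156436 - 2450862))/4838209 = -390907*1/2711849 + (3650815*(-2607298))*(1/4838209) = -390907/2711849 - 9518762647870*1/4838209 = -390907/2711849 - 9518762647870/4838209 = -25813448859153377193/13120492238441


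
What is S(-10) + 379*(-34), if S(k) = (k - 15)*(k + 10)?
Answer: -12886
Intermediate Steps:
S(k) = (-15 + k)*(10 + k)
S(-10) + 379*(-34) = (-150 + (-10)² - 5*(-10)) + 379*(-34) = (-150 + 100 + 50) - 12886 = 0 - 12886 = -12886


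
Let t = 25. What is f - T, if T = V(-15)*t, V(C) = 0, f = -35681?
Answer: -35681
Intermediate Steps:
T = 0 (T = 0*25 = 0)
f - T = -35681 - 1*0 = -35681 + 0 = -35681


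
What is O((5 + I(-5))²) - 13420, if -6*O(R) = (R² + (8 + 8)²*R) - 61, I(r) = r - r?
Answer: -43742/3 ≈ -14581.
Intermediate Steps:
I(r) = 0
O(R) = 61/6 - 128*R/3 - R²/6 (O(R) = -((R² + (8 + 8)²*R) - 61)/6 = -((R² + 16²*R) - 61)/6 = -((R² + 256*R) - 61)/6 = -(-61 + R² + 256*R)/6 = 61/6 - 128*R/3 - R²/6)
O((5 + I(-5))²) - 13420 = (61/6 - 128*(5 + 0)²/3 - (5 + 0)⁴/6) - 13420 = (61/6 - 128/3*5² - (5²)²/6) - 13420 = (61/6 - 128/3*25 - ⅙*25²) - 13420 = (61/6 - 3200/3 - ⅙*625) - 13420 = (61/6 - 3200/3 - 625/6) - 13420 = -3482/3 - 13420 = -43742/3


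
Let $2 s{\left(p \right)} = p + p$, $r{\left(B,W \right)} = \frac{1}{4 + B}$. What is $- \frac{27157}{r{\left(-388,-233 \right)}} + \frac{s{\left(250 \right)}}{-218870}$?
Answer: $\frac{228243939431}{21887} \approx 1.0428 \cdot 10^{7}$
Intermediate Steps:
$s{\left(p \right)} = p$ ($s{\left(p \right)} = \frac{p + p}{2} = \frac{2 p}{2} = p$)
$- \frac{27157}{r{\left(-388,-233 \right)}} + \frac{s{\left(250 \right)}}{-218870} = - \frac{27157}{\frac{1}{4 - 388}} + \frac{250}{-218870} = - \frac{27157}{\frac{1}{-384}} + 250 \left(- \frac{1}{218870}\right) = - \frac{27157}{- \frac{1}{384}} - \frac{25}{21887} = \left(-27157\right) \left(-384\right) - \frac{25}{21887} = 10428288 - \frac{25}{21887} = \frac{228243939431}{21887}$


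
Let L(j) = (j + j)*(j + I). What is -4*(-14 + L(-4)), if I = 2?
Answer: -8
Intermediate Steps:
L(j) = 2*j*(2 + j) (L(j) = (j + j)*(j + 2) = (2*j)*(2 + j) = 2*j*(2 + j))
-4*(-14 + L(-4)) = -4*(-14 + 2*(-4)*(2 - 4)) = -4*(-14 + 2*(-4)*(-2)) = -4*(-14 + 16) = -4*2 = -8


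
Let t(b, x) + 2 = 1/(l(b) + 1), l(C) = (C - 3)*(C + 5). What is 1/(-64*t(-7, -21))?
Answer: 21/2624 ≈ 0.0080031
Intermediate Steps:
l(C) = (-3 + C)*(5 + C)
t(b, x) = -2 + 1/(-14 + b² + 2*b) (t(b, x) = -2 + 1/((-15 + b² + 2*b) + 1) = -2 + 1/(-14 + b² + 2*b))
1/(-64*t(-7, -21)) = 1/(-64*(29 - 4*(-7) - 2*(-7)²)/(-14 + (-7)² + 2*(-7))) = 1/(-64*(29 + 28 - 2*49)/(-14 + 49 - 14)) = 1/(-64*(29 + 28 - 98)/21) = 1/(-64*(-41)/21) = 1/(-64*(-41/21)) = 1/(2624/21) = 21/2624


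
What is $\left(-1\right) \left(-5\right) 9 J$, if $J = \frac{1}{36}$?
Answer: $\frac{5}{4} \approx 1.25$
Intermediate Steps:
$J = \frac{1}{36} \approx 0.027778$
$\left(-1\right) \left(-5\right) 9 J = \left(-1\right) \left(-5\right) 9 \cdot \frac{1}{36} = 5 \cdot 9 \cdot \frac{1}{36} = 45 \cdot \frac{1}{36} = \frac{5}{4}$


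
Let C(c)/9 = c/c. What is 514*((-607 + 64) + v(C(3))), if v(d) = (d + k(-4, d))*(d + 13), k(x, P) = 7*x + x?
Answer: -539186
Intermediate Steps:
C(c) = 9 (C(c) = 9*(c/c) = 9*1 = 9)
k(x, P) = 8*x
v(d) = (-32 + d)*(13 + d) (v(d) = (d + 8*(-4))*(d + 13) = (d - 32)*(13 + d) = (-32 + d)*(13 + d))
514*((-607 + 64) + v(C(3))) = 514*((-607 + 64) + (-416 + 9² - 19*9)) = 514*(-543 + (-416 + 81 - 171)) = 514*(-543 - 506) = 514*(-1049) = -539186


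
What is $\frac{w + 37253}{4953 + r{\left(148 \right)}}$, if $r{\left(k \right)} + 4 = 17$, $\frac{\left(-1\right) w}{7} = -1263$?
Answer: $\frac{23047}{2483} \approx 9.2819$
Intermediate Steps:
$w = 8841$ ($w = \left(-7\right) \left(-1263\right) = 8841$)
$r{\left(k \right)} = 13$ ($r{\left(k \right)} = -4 + 17 = 13$)
$\frac{w + 37253}{4953 + r{\left(148 \right)}} = \frac{8841 + 37253}{4953 + 13} = \frac{46094}{4966} = 46094 \cdot \frac{1}{4966} = \frac{23047}{2483}$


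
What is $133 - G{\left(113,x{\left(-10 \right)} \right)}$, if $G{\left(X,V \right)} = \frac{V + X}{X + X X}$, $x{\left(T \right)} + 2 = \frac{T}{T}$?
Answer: $\frac{856597}{6441} \approx 132.99$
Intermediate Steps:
$x{\left(T \right)} = -1$ ($x{\left(T \right)} = -2 + \frac{T}{T} = -2 + 1 = -1$)
$G{\left(X,V \right)} = \frac{V + X}{X + X^{2}}$
$133 - G{\left(113,x{\left(-10 \right)} \right)} = 133 - \frac{-1 + 113}{113 \left(1 + 113\right)} = 133 - \frac{1}{113} \cdot \frac{1}{114} \cdot 112 = 133 - \frac{56}{6441} = \frac{856597}{6441}$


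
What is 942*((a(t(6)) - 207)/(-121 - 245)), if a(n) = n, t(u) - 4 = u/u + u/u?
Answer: 31557/61 ≈ 517.33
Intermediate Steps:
t(u) = 6 (t(u) = 4 + (u/u + u/u) = 4 + (1 + 1) = 4 + 2 = 6)
942*((a(t(6)) - 207)/(-121 - 245)) = 942*((6 - 207)/(-121 - 245)) = 942*(-201/(-366)) = 942*(-201*(-1/366)) = 942*(67/122) = 31557/61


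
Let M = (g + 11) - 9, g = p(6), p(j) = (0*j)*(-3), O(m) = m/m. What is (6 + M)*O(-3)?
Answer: 8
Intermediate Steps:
O(m) = 1
p(j) = 0 (p(j) = 0*(-3) = 0)
g = 0
M = 2 (M = (0 + 11) - 9 = 11 - 9 = 2)
(6 + M)*O(-3) = (6 + 2)*1 = 8*1 = 8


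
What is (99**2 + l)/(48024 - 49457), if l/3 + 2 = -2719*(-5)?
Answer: -50580/1433 ≈ -35.297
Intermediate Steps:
l = 40779 (l = -6 + 3*(-2719*(-5)) = -6 + 3*13595 = -6 + 40785 = 40779)
(99**2 + l)/(48024 - 49457) = (99**2 + 40779)/(48024 - 49457) = (9801 + 40779)/(-1433) = 50580*(-1/1433) = -50580/1433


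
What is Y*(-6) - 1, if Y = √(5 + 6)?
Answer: -1 - 6*√11 ≈ -20.900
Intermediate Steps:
Y = √11 ≈ 3.3166
Y*(-6) - 1 = √11*(-6) - 1 = -6*√11 - 1 = -1 - 6*√11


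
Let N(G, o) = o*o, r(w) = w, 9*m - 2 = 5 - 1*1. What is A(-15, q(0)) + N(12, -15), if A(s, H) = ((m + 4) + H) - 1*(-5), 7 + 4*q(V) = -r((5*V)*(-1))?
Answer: 2795/12 ≈ 232.92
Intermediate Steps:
m = ⅔ (m = 2/9 + (5 - 1*1)/9 = 2/9 + (5 - 1)/9 = 2/9 + (⅑)*4 = 2/9 + 4/9 = ⅔ ≈ 0.66667)
N(G, o) = o²
q(V) = -7/4 + 5*V/4 (q(V) = -7/4 + (-5*V*(-1))/4 = -7/4 + (-(-5)*V)/4 = -7/4 + (5*V)/4 = -7/4 + 5*V/4)
A(s, H) = 29/3 + H (A(s, H) = ((⅔ + 4) + H) - 1*(-5) = (14/3 + H) + 5 = 29/3 + H)
A(-15, q(0)) + N(12, -15) = (29/3 + (-7/4 + (5/4)*0)) + (-15)² = (29/3 + (-7/4 + 0)) + 225 = (29/3 - 7/4) + 225 = 95/12 + 225 = 2795/12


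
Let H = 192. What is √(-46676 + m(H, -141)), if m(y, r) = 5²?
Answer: I*√46651 ≈ 215.99*I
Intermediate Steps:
m(y, r) = 25
√(-46676 + m(H, -141)) = √(-46676 + 25) = √(-46651) = I*√46651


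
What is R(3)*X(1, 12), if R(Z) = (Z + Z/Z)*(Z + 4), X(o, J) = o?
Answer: 28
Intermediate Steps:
R(Z) = (1 + Z)*(4 + Z) (R(Z) = (Z + 1)*(4 + Z) = (1 + Z)*(4 + Z))
R(3)*X(1, 12) = (4 + 3² + 5*3)*1 = (4 + 9 + 15)*1 = 28*1 = 28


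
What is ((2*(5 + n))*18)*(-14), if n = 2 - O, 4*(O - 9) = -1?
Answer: 882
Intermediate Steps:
O = 35/4 (O = 9 + (1/4)*(-1) = 9 - 1/4 = 35/4 ≈ 8.7500)
n = -27/4 (n = 2 - 1*35/4 = 2 - 35/4 = -27/4 ≈ -6.7500)
((2*(5 + n))*18)*(-14) = ((2*(5 - 27/4))*18)*(-14) = ((2*(-7/4))*18)*(-14) = -7/2*18*(-14) = -63*(-14) = 882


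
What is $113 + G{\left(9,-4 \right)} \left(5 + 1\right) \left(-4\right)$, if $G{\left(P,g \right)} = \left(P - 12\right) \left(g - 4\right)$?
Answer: $-463$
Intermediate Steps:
$G{\left(P,g \right)} = \left(-12 + P\right) \left(-4 + g\right)$
$113 + G{\left(9,-4 \right)} \left(5 + 1\right) \left(-4\right) = 113 + \left(48 - -48 - 36 + 9 \left(-4\right)\right) \left(5 + 1\right) \left(-4\right) = 113 + \left(48 + 48 - 36 - 36\right) 6 \left(-4\right) = 113 + 24 \left(-24\right) = 113 - 576 = -463$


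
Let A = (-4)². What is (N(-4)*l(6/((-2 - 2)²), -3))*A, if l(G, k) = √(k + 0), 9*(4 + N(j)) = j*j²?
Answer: -1600*I*√3/9 ≈ -307.92*I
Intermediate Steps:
N(j) = -4 + j³/9 (N(j) = -4 + (j*j²)/9 = -4 + j³/9)
l(G, k) = √k
A = 16
(N(-4)*l(6/((-2 - 2)²), -3))*A = ((-4 + (⅑)*(-4)³)*√(-3))*16 = ((-4 + (⅑)*(-64))*(I*√3))*16 = ((-4 - 64/9)*(I*√3))*16 = -100*I*√3/9*16 = -1600*I*√3/9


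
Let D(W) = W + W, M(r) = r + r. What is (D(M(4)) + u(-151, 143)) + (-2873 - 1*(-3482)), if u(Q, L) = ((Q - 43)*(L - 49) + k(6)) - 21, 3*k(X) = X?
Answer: -17630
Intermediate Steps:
M(r) = 2*r
D(W) = 2*W
k(X) = X/3
u(Q, L) = -19 + (-49 + L)*(-43 + Q) (u(Q, L) = ((Q - 43)*(L - 49) + (1/3)*6) - 21 = ((-43 + Q)*(-49 + L) + 2) - 21 = ((-49 + L)*(-43 + Q) + 2) - 21 = (2 + (-49 + L)*(-43 + Q)) - 21 = -19 + (-49 + L)*(-43 + Q))
(D(M(4)) + u(-151, 143)) + (-2873 - 1*(-3482)) = (2*(2*4) + (2088 - 49*(-151) - 43*143 + 143*(-151))) + (-2873 - 1*(-3482)) = (2*8 + (2088 + 7399 - 6149 - 21593)) + (-2873 + 3482) = (16 - 18255) + 609 = -18239 + 609 = -17630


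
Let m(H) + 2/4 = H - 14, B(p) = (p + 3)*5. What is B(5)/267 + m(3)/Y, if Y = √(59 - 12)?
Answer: 40/267 - 23*√47/94 ≈ -1.5276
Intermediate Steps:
B(p) = 15 + 5*p (B(p) = (3 + p)*5 = 15 + 5*p)
Y = √47 ≈ 6.8557
m(H) = -29/2 + H (m(H) = -½ + (H - 14) = -½ + (-14 + H) = -29/2 + H)
B(5)/267 + m(3)/Y = (15 + 5*5)/267 + (-29/2 + 3)/(√47) = (15 + 25)*(1/267) - 23*√47/94 = 40*(1/267) - 23*√47/94 = 40/267 - 23*√47/94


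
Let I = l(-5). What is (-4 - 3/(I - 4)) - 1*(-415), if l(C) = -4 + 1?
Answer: 2880/7 ≈ 411.43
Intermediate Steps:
l(C) = -3
I = -3
(-4 - 3/(I - 4)) - 1*(-415) = (-4 - 3/(-3 - 4)) - 1*(-415) = (-4 - 3/(-7)) + 415 = (-4 - ⅐*(-3)) + 415 = (-4 + 3/7) + 415 = -25/7 + 415 = 2880/7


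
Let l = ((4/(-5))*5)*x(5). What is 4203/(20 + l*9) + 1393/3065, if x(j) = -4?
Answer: 13110647/502660 ≈ 26.083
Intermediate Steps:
l = 16 (l = ((4/(-5))*5)*(-4) = ((4*(-⅕))*5)*(-4) = -⅘*5*(-4) = -4*(-4) = 16)
4203/(20 + l*9) + 1393/3065 = 4203/(20 + 16*9) + 1393/3065 = 4203/(20 + 144) + 1393*(1/3065) = 4203/164 + 1393/3065 = 13110647/502660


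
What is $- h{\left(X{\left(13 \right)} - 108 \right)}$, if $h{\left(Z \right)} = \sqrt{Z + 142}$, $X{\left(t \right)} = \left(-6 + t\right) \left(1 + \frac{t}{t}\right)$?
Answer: $- 4 \sqrt{3} \approx -6.9282$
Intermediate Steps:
$X{\left(t \right)} = -12 + 2 t$ ($X{\left(t \right)} = \left(-6 + t\right) \left(1 + 1\right) = \left(-6 + t\right) 2 = -12 + 2 t$)
$h{\left(Z \right)} = \sqrt{142 + Z}$
$- h{\left(X{\left(13 \right)} - 108 \right)} = - \sqrt{142 + \left(\left(-12 + 2 \cdot 13\right) - 108\right)} = - \sqrt{142 + \left(\left(-12 + 26\right) - 108\right)} = - \sqrt{142 + \left(14 - 108\right)} = - \sqrt{142 - 94} = - \sqrt{48} = - 4 \sqrt{3}$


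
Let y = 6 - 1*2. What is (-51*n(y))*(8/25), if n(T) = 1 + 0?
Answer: -408/25 ≈ -16.320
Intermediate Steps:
y = 4 (y = 6 - 2 = 4)
n(T) = 1
(-51*n(y))*(8/25) = (-51*1)*(8/25) = -408/25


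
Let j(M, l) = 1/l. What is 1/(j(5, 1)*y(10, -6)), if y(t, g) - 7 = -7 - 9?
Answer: -⅑ ≈ -0.11111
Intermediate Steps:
y(t, g) = -9 (y(t, g) = 7 + (-7 - 9) = 7 - 16 = -9)
1/(j(5, 1)*y(10, -6)) = 1/(-9/1) = 1/(1*(-9)) = 1/(-9) = -⅑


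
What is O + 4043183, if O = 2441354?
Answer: 6484537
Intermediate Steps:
O + 4043183 = 2441354 + 4043183 = 6484537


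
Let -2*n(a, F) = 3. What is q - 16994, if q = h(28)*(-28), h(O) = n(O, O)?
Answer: -16952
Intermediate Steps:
n(a, F) = -3/2 (n(a, F) = -1/2*3 = -3/2)
h(O) = -3/2
q = 42 (q = -3/2*(-28) = 42)
q - 16994 = 42 - 16994 = -16952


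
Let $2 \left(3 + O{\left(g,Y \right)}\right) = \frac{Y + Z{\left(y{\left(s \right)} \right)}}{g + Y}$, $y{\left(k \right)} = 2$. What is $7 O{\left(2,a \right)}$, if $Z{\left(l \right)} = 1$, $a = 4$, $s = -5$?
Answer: $- \frac{217}{12} \approx -18.083$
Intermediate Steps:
$O{\left(g,Y \right)} = -3 + \frac{1 + Y}{2 \left(Y + g\right)}$ ($O{\left(g,Y \right)} = -3 + \frac{\left(Y + 1\right) \frac{1}{g + Y}}{2} = -3 + \frac{\left(1 + Y\right) \frac{1}{Y + g}}{2} = -3 + \frac{\frac{1}{Y + g} \left(1 + Y\right)}{2} = -3 + \frac{1 + Y}{2 \left(Y + g\right)}$)
$7 O{\left(2,a \right)} = 7 \frac{1 - 12 - 20}{2 \left(4 + 2\right)} = 7 \frac{1 - 12 - 20}{2 \cdot 6} = 7 \cdot \frac{1}{2} \cdot \frac{1}{6} \left(-31\right) = 7 \left(- \frac{31}{12}\right) = - \frac{217}{12}$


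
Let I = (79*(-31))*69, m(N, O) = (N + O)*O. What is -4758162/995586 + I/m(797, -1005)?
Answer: -64604516797/11562072080 ≈ -5.5876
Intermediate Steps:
m(N, O) = O*(N + O)
I = -168981 (I = -2449*69 = -168981)
-4758162/995586 + I/m(797, -1005) = -4758162/995586 - 168981*(-1/(1005*(797 - 1005))) = -4758162*1/995586 - 168981/((-1005*(-208))) = -793027/165931 - 168981/209040 = -793027/165931 - 168981*1/209040 = -793027/165931 - 56327/69680 = -64604516797/11562072080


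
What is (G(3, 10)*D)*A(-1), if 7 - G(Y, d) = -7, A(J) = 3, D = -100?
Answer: -4200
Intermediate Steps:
G(Y, d) = 14 (G(Y, d) = 7 - 1*(-7) = 7 + 7 = 14)
(G(3, 10)*D)*A(-1) = (14*(-100))*3 = -1400*3 = -4200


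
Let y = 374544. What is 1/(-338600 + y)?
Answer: 1/35944 ≈ 2.7821e-5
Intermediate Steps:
1/(-338600 + y) = 1/(-338600 + 374544) = 1/35944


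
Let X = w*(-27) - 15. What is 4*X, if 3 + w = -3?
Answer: 588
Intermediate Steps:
w = -6 (w = -3 - 3 = -6)
X = 147 (X = -6*(-27) - 15 = 162 - 15 = 147)
4*X = 4*147 = 588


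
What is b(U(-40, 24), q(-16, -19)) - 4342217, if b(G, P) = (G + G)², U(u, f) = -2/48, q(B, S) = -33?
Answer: -625279247/144 ≈ -4.3422e+6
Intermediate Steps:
U(u, f) = -1/24 (U(u, f) = -2*1/48 = -1/24)
b(G, P) = 4*G² (b(G, P) = (2*G)² = 4*G²)
b(U(-40, 24), q(-16, -19)) - 4342217 = 4*(-1/24)² - 4342217 = 4*(1/576) - 4342217 = 1/144 - 4342217 = -625279247/144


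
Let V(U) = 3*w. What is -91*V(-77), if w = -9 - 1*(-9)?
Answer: 0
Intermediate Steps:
w = 0 (w = -9 + 9 = 0)
V(U) = 0 (V(U) = 3*0 = 0)
-91*V(-77) = -91*0 = 0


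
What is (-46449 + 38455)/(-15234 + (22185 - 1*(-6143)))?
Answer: -3997/6547 ≈ -0.61051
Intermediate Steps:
(-46449 + 38455)/(-15234 + (22185 - 1*(-6143))) = -7994/(-15234 + (22185 + 6143)) = -7994/(-15234 + 28328) = -7994/13094 = -7994*1/13094 = -3997/6547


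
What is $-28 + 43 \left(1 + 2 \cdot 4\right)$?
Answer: $359$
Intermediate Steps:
$-28 + 43 \left(1 + 2 \cdot 4\right) = -28 + 43 \left(1 + 8\right) = -28 + 43 \cdot 9 = -28 + 387 = 359$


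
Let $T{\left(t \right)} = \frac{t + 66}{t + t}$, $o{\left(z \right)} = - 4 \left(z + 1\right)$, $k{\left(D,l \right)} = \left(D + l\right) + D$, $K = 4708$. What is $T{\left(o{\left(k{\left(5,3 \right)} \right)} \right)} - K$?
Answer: $- \frac{263653}{56} \approx -4708.1$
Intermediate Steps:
$k{\left(D,l \right)} = l + 2 D$
$o{\left(z \right)} = -4 - 4 z$ ($o{\left(z \right)} = - 4 \left(1 + z\right) = -4 - 4 z$)
$T{\left(t \right)} = \frac{66 + t}{2 t}$
$T{\left(o{\left(k{\left(5,3 \right)} \right)} \right)} - K = \frac{66 - \left(4 + 4 \left(3 + 2 \cdot 5\right)\right)}{2 \left(-4 - 4 \left(3 + 2 \cdot 5\right)\right)} - 4708 = \frac{66 - \left(4 + 4 \left(3 + 10\right)\right)}{2 \left(-4 - 4 \left(3 + 10\right)\right)} - 4708 = \frac{66 - 56}{2 \left(-4 - 52\right)} - 4708 = \frac{66 - 56}{2 \left(-56\right)} - 4708 = \frac{1}{2} \left(- \frac{1}{56}\right) 10 - 4708 = - \frac{5}{56} - 4708 = - \frac{263653}{56}$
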